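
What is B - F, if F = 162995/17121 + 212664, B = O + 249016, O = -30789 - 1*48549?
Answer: -736126301/17121 ≈ -42996.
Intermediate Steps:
O = -79338 (O = -30789 - 48549 = -79338)
B = 169678 (B = -79338 + 249016 = 169678)
F = 3641183339/17121 (F = 162995*(1/17121) + 212664 = 162995/17121 + 212664 = 3641183339/17121 ≈ 2.1267e+5)
B - F = 169678 - 1*3641183339/17121 = 169678 - 3641183339/17121 = -736126301/17121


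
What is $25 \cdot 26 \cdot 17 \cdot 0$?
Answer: $0$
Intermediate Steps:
$25 \cdot 26 \cdot 17 \cdot 0 = 650 \cdot 0 = 0$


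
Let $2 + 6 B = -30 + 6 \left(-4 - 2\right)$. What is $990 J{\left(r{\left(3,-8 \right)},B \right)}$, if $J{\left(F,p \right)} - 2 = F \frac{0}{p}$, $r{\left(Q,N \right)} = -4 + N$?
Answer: $1980$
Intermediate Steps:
$B = - \frac{34}{3}$ ($B = - \frac{1}{3} + \frac{-30 + 6 \left(-4 - 2\right)}{6} = - \frac{1}{3} + \frac{-30 + 6 \left(-6\right)}{6} = - \frac{1}{3} + \frac{-30 - 36}{6} = - \frac{1}{3} + \frac{1}{6} \left(-66\right) = - \frac{1}{3} - 11 = - \frac{34}{3} \approx -11.333$)
$J{\left(F,p \right)} = 2$ ($J{\left(F,p \right)} = 2 + F \frac{0}{p} = 2 + F 0 = 2 + 0 = 2$)
$990 J{\left(r{\left(3,-8 \right)},B \right)} = 990 \cdot 2 = 1980$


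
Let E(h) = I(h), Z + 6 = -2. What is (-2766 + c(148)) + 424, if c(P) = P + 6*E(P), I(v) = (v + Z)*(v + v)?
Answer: 246446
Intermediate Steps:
Z = -8 (Z = -6 - 2 = -8)
I(v) = 2*v*(-8 + v) (I(v) = (v - 8)*(v + v) = (-8 + v)*(2*v) = 2*v*(-8 + v))
E(h) = 2*h*(-8 + h)
c(P) = P + 12*P*(-8 + P) (c(P) = P + 6*(2*P*(-8 + P)) = P + 12*P*(-8 + P))
(-2766 + c(148)) + 424 = (-2766 + 148*(-95 + 12*148)) + 424 = (-2766 + 148*(-95 + 1776)) + 424 = (-2766 + 148*1681) + 424 = (-2766 + 248788) + 424 = 246022 + 424 = 246446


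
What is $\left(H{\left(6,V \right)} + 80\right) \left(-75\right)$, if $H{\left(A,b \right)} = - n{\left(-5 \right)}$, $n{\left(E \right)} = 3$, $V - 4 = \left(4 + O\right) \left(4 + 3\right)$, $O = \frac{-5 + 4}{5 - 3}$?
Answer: $-5775$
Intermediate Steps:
$O = - \frac{1}{2} \approx -0.5$
$V = \frac{57}{2}$ ($V = 4 + \left(4 - \frac{1}{2}\right) \left(4 + 3\right) = 4 + \frac{7}{2} \cdot 7 = 4 + \frac{49}{2} = \frac{57}{2} \approx 28.5$)
$H{\left(A,b \right)} = -3$ ($H{\left(A,b \right)} = \left(-1\right) 3 = -3$)
$\left(H{\left(6,V \right)} + 80\right) \left(-75\right) = \left(-3 + 80\right) \left(-75\right) = 77 \left(-75\right) = -5775$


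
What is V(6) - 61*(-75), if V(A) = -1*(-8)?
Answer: 4583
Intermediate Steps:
V(A) = 8
V(6) - 61*(-75) = 8 - 61*(-75) = 8 + 4575 = 4583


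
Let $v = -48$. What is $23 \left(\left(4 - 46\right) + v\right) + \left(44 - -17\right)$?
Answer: $-2009$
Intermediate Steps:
$23 \left(\left(4 - 46\right) + v\right) + \left(44 - -17\right) = 23 \left(\left(4 - 46\right) - 48\right) + \left(44 - -17\right) = 23 \left(-42 - 48\right) + \left(44 + 17\right) = 23 \left(-90\right) + 61 = -2070 + 61 = -2009$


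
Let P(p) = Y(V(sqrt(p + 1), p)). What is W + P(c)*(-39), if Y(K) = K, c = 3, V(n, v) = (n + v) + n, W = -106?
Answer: -379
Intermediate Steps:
V(n, v) = v + 2*n
P(p) = p + 2*sqrt(1 + p) (P(p) = p + 2*sqrt(p + 1) = p + 2*sqrt(1 + p))
W + P(c)*(-39) = -106 + (3 + 2*sqrt(1 + 3))*(-39) = -106 + (3 + 2*sqrt(4))*(-39) = -106 + (3 + 2*2)*(-39) = -106 + (3 + 4)*(-39) = -106 + 7*(-39) = -106 - 273 = -379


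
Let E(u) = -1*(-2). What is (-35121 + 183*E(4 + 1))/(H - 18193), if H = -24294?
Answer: 34755/42487 ≈ 0.81802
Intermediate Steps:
E(u) = 2
(-35121 + 183*E(4 + 1))/(H - 18193) = (-35121 + 183*2)/(-24294 - 18193) = (-35121 + 366)/(-42487) = -34755*(-1/42487) = 34755/42487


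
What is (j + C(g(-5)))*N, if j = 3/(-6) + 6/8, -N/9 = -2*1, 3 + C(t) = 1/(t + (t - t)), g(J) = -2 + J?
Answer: -729/14 ≈ -52.071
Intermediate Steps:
C(t) = -3 + 1/t (C(t) = -3 + 1/(t + (t - t)) = -3 + 1/(t + 0) = -3 + 1/t)
N = 18 (N = -(-18) = -9*(-2) = 18)
j = ¼ (j = 3*(-⅙) + 6*(⅛) = -½ + ¾ = ¼ ≈ 0.25000)
(j + C(g(-5)))*N = (¼ + (-3 + 1/(-2 - 5)))*18 = (¼ + (-3 + 1/(-7)))*18 = (¼ + (-3 - ⅐))*18 = (¼ - 22/7)*18 = -81/28*18 = -729/14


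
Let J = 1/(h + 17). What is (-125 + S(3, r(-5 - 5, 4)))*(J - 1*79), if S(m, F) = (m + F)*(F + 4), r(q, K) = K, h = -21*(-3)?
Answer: 436011/80 ≈ 5450.1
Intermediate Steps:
h = 63
J = 1/80 (J = 1/(63 + 17) = 1/80 ≈ 0.012500)
S(m, F) = (4 + F)*(F + m) (S(m, F) = (F + m)*(4 + F) = (4 + F)*(F + m))
(-125 + S(3, r(-5 - 5, 4)))*(J - 1*79) = (-125 + (4² + 4*4 + 4*3 + 4*3))*(1/80 - 1*79) = (-125 + (16 + 16 + 12 + 12))*(1/80 - 79) = (-125 + 56)*(-6319/80) = -69*(-6319/80) = 436011/80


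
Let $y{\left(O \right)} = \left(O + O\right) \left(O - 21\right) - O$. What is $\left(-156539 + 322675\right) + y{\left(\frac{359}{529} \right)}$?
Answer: $\frac{46483755965}{279841} \approx 1.6611 \cdot 10^{5}$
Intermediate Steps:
$y{\left(O \right)} = - O + 2 O \left(-21 + O\right)$ ($y{\left(O \right)} = 2 O \left(-21 + O\right) - O = - O + 2 O \left(-21 + O\right)$)
$\left(-156539 + 322675\right) + y{\left(\frac{359}{529} \right)} = \left(-156539 + 322675\right) + \frac{359}{529} \left(-43 + 2 \cdot \frac{359}{529}\right) = 166136 + 359 \cdot \frac{1}{529} \left(-43 + 2 \cdot 359 \cdot \frac{1}{529}\right) = 166136 + \frac{359 \left(-43 + 2 \cdot \frac{359}{529}\right)}{529} = 166136 + \frac{359 \left(-43 + \frac{718}{529}\right)}{529} = 166136 + \frac{359}{529} \left(- \frac{22029}{529}\right) = 166136 - \frac{7908411}{279841} = \frac{46483755965}{279841}$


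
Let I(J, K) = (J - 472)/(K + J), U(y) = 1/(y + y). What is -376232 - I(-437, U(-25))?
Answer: -8221090882/21851 ≈ -3.7623e+5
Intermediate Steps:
U(y) = 1/(2*y)
I(J, K) = (-472 + J)/(J + K)
-376232 - I(-437, U(-25)) = -376232 - (-472 - 437)/(-437 + (1/2)/(-25)) = -376232 - (-909)/(-437 + (1/2)*(-1/25)) = -376232 - (-909)/(-437 - 1/50) = -376232 - (-909)/(-21851/50) = -376232 - (-50)*(-909)/21851 = -376232 - 1*45450/21851 = -376232 - 45450/21851 = -8221090882/21851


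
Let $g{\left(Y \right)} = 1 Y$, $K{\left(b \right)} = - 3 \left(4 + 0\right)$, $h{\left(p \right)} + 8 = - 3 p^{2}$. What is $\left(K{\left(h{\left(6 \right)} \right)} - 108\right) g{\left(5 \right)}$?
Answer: $-600$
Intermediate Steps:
$h{\left(p \right)} = -8 - 3 p^{2}$
$K{\left(b \right)} = -12$ ($K{\left(b \right)} = \left(-3\right) 4 = -12$)
$g{\left(Y \right)} = Y$
$\left(K{\left(h{\left(6 \right)} \right)} - 108\right) g{\left(5 \right)} = \left(-12 - 108\right) 5 = \left(-120\right) 5 = -600$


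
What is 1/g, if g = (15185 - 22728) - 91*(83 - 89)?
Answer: -1/6997 ≈ -0.00014292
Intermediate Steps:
g = -6997 (g = -7543 - 91*(-6) = -7543 + 546 = -6997)
1/g = 1/(-6997) = -1/6997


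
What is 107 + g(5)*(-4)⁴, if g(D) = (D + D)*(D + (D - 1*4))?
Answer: 15467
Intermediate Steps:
g(D) = 2*D*(-4 + 2*D) (g(D) = (2*D)*(D + (D - 4)) = (2*D)*(D + (-4 + D)) = (2*D)*(-4 + 2*D) = 2*D*(-4 + 2*D))
107 + g(5)*(-4)⁴ = 107 + (4*5*(-2 + 5))*(-4)⁴ = 107 + (4*5*3)*256 = 107 + 60*256 = 107 + 15360 = 15467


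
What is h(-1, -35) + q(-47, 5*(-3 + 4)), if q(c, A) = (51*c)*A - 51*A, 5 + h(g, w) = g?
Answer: -12246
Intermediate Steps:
h(g, w) = -5 + g
q(c, A) = -51*A + 51*A*c (q(c, A) = 51*A*c - 51*A = -51*A + 51*A*c)
h(-1, -35) + q(-47, 5*(-3 + 4)) = (-5 - 1) + 51*(5*(-3 + 4))*(-1 - 47) = -6 + 51*(5*1)*(-48) = -6 + 51*5*(-48) = -6 - 12240 = -12246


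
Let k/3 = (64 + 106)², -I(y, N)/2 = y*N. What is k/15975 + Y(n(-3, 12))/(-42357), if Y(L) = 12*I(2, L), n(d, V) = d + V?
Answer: 16352236/3007347 ≈ 5.4374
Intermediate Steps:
n(d, V) = V + d
I(y, N) = -2*N*y (I(y, N) = -2*y*N = -2*N*y)
k = 86700 (k = 3*(64 + 106)² = 3*170² = 3*28900 = 86700)
Y(L) = -48*L (Y(L) = 12*(-2*L*2) = 12*(-4*L) = -48*L)
k/15975 + Y(n(-3, 12))/(-42357) = 86700/15975 - 48*(12 - 3)/(-42357) = 86700*(1/15975) - 48*9*(-1/42357) = 1156/213 - 432*(-1/42357) = 1156/213 + 144/14119 = 16352236/3007347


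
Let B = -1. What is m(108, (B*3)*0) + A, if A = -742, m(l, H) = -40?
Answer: -782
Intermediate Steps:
m(108, (B*3)*0) + A = -40 - 742 = -782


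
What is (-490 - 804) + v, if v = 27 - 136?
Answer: -1403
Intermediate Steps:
v = -109
(-490 - 804) + v = (-490 - 804) - 109 = -1294 - 109 = -1403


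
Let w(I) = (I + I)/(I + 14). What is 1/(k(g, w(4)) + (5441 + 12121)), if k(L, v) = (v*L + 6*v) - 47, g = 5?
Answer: 9/157679 ≈ 5.7078e-5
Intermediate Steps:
w(I) = 2*I/(14 + I) (w(I) = (2*I)/(14 + I) = 2*I/(14 + I))
k(L, v) = -47 + 6*v + L*v (k(L, v) = (L*v + 6*v) - 47 = (6*v + L*v) - 47 = -47 + 6*v + L*v)
1/(k(g, w(4)) + (5441 + 12121)) = 1/((-47 + 6*(2*4/(14 + 4)) + 5*(2*4/(14 + 4))) + (5441 + 12121)) = 1/((-47 + 6*(2*4/18) + 5*(2*4/18)) + 17562) = 1/((-47 + 6*(2*4*(1/18)) + 5*(2*4*(1/18))) + 17562) = 1/((-47 + 6*(4/9) + 5*(4/9)) + 17562) = 1/((-47 + 8/3 + 20/9) + 17562) = 1/(-379/9 + 17562) = 1/(157679/9) = 9/157679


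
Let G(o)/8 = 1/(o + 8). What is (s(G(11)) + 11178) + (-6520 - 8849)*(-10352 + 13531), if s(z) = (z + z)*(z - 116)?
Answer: -17633756289/361 ≈ -4.8847e+7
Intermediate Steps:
G(o) = 8/(8 + o) (G(o) = 8/(o + 8) = 8/(8 + o))
s(z) = 2*z*(-116 + z) (s(z) = (2*z)*(-116 + z) = 2*z*(-116 + z))
(s(G(11)) + 11178) + (-6520 - 8849)*(-10352 + 13531) = (2*(8/(8 + 11))*(-116 + 8/(8 + 11)) + 11178) + (-6520 - 8849)*(-10352 + 13531) = (2*(8/19)*(-116 + 8/19) + 11178) - 15369*3179 = (2*(8*(1/19))*(-116 + 8*(1/19)) + 11178) - 48858051 = (2*(8/19)*(-116 + 8/19) + 11178) - 48858051 = (2*(8/19)*(-2196/19) + 11178) - 48858051 = (-35136/361 + 11178) - 48858051 = 4000122/361 - 48858051 = -17633756289/361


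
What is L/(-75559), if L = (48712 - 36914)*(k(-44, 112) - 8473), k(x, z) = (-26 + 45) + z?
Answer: 98418916/75559 ≈ 1302.5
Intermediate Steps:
k(x, z) = 19 + z
L = -98418916 (L = (48712 - 36914)*((19 + 112) - 8473) = 11798*(131 - 8473) = 11798*(-8342) = -98418916)
L/(-75559) = -98418916/(-75559) = -98418916*(-1/75559) = 98418916/75559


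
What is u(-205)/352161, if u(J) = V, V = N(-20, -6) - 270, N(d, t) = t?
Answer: -92/117387 ≈ -0.00078373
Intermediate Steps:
V = -276 (V = -6 - 270 = -276)
u(J) = -276
u(-205)/352161 = -276/352161 = -276*1/352161 = -92/117387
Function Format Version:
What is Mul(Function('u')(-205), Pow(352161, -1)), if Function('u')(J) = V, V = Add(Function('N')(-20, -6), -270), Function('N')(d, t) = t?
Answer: Rational(-92, 117387) ≈ -0.00078373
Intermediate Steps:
V = -276 (V = Add(-6, -270) = -276)
Function('u')(J) = -276
Mul(Function('u')(-205), Pow(352161, -1)) = Mul(-276, Pow(352161, -1)) = Mul(-276, Rational(1, 352161)) = Rational(-92, 117387)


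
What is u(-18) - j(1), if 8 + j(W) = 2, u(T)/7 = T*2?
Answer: -246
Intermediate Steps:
u(T) = 14*T (u(T) = 7*(T*2) = 7*(2*T) = 14*T)
j(W) = -6 (j(W) = -8 + 2 = -6)
u(-18) - j(1) = 14*(-18) - 1*(-6) = -252 + 6 = -246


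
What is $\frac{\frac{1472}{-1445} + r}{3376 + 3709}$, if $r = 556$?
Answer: $\frac{801948}{10237825} \approx 0.078332$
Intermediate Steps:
$\frac{\frac{1472}{-1445} + r}{3376 + 3709} = \frac{\frac{1472}{-1445} + 556}{3376 + 3709} = \frac{1472 \left(- \frac{1}{1445}\right) + 556}{7085} = \left(- \frac{1472}{1445} + 556\right) \frac{1}{7085} = \frac{801948}{1445} \cdot \frac{1}{7085} = \frac{801948}{10237825}$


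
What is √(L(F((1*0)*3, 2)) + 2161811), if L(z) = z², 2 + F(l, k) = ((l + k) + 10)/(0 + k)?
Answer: 3*√240203 ≈ 1470.3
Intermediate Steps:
F(l, k) = -2 + (10 + k + l)/k (F(l, k) = -2 + ((l + k) + 10)/(0 + k) = -2 + ((k + l) + 10)/k = -2 + (10 + k + l)/k)
√(L(F((1*0)*3, 2)) + 2161811) = √(((10 + (1*0)*3 - 1*2)/2)² + 2161811) = √(((10 + 0*3 - 2)/2)² + 2161811) = √(((10 + 0 - 2)/2)² + 2161811) = √(((½)*8)² + 2161811) = √(4² + 2161811) = √(16 + 2161811) = √2161827 = 3*√240203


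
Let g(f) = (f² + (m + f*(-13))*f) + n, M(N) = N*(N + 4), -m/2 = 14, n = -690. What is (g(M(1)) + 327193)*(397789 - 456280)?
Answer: -19071750933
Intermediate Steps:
m = -28 (m = -2*14 = -28)
M(N) = N*(4 + N)
g(f) = -690 + f² + f*(-28 - 13*f) (g(f) = (f² + (-28 + f*(-13))*f) - 690 = (f² + (-28 - 13*f)*f) - 690 = (f² + f*(-28 - 13*f)) - 690 = -690 + f² + f*(-28 - 13*f))
(g(M(1)) + 327193)*(397789 - 456280) = ((-690 - 28*(4 + 1) - 12*(4 + 1)²) + 327193)*(397789 - 456280) = ((-690 - 28*5 - 12*(1*5)²) + 327193)*(-58491) = ((-690 - 28*5 - 12*5²) + 327193)*(-58491) = ((-690 - 140 - 12*25) + 327193)*(-58491) = ((-690 - 140 - 300) + 327193)*(-58491) = (-1130 + 327193)*(-58491) = 326063*(-58491) = -19071750933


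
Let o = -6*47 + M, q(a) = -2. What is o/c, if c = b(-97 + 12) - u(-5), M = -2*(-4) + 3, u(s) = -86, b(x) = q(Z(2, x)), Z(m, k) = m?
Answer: -271/84 ≈ -3.2262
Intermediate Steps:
b(x) = -2
M = 11 (M = 8 + 3 = 11)
o = -271 (o = -6*47 + 11 = -282 + 11 = -271)
c = 84 (c = -2 - 1*(-86) = -2 + 86 = 84)
o/c = -271/84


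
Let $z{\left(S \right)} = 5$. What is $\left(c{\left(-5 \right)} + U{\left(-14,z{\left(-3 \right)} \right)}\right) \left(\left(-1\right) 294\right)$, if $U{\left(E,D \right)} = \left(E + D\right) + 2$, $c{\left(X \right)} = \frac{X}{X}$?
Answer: $1764$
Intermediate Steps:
$c{\left(X \right)} = 1$
$U{\left(E,D \right)} = 2 + D + E$ ($U{\left(E,D \right)} = \left(D + E\right) + 2 = 2 + D + E$)
$\left(c{\left(-5 \right)} + U{\left(-14,z{\left(-3 \right)} \right)}\right) \left(\left(-1\right) 294\right) = \left(1 + \left(2 + 5 - 14\right)\right) \left(\left(-1\right) 294\right) = \left(1 - 7\right) \left(-294\right) = \left(-6\right) \left(-294\right) = 1764$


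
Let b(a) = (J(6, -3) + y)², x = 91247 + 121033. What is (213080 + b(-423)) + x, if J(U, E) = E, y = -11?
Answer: 425556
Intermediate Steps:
x = 212280
b(a) = 196 (b(a) = (-3 - 11)² = (-14)² = 196)
(213080 + b(-423)) + x = (213080 + 196) + 212280 = 213276 + 212280 = 425556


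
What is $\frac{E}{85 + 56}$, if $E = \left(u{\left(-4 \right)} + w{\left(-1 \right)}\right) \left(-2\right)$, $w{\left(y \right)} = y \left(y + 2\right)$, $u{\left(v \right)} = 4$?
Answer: $- \frac{2}{47} \approx -0.042553$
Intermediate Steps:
$w{\left(y \right)} = y \left(2 + y\right)$
$E = -6$ ($E = \left(4 - \left(2 - 1\right)\right) \left(-2\right) = \left(4 - 1\right) \left(-2\right) = 3 \left(-2\right) = -6$)
$\frac{E}{85 + 56} = \frac{1}{85 + 56} \left(-6\right) = \frac{1}{141} \left(-6\right) = - \frac{2}{47}$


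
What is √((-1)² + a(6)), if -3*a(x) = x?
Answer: I ≈ 1.0*I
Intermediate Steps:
a(x) = -x/3
√((-1)² + a(6)) = √((-1)² - ⅓*6) = √(1 - 2) = √(-1) = I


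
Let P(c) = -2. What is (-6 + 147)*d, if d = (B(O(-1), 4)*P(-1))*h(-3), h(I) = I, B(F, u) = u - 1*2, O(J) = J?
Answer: 1692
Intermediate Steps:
B(F, u) = -2 + u (B(F, u) = u - 2 = -2 + u)
d = 12 (d = ((-2 + 4)*(-2))*(-3) = (2*(-2))*(-3) = -4*(-3) = 12)
(-6 + 147)*d = (-6 + 147)*12 = 141*12 = 1692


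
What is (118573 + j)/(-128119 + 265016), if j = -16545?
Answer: 102028/136897 ≈ 0.74529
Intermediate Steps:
(118573 + j)/(-128119 + 265016) = (118573 - 16545)/(-128119 + 265016) = 102028/136897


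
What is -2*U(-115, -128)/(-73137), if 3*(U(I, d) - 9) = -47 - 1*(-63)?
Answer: 86/219411 ≈ 0.00039196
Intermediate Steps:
U(I, d) = 43/3 (U(I, d) = 9 + (-47 - 1*(-63))/3 = 9 + (-47 + 63)/3 = 9 + (1/3)*16 = 9 + 16/3 = 43/3)
-2*U(-115, -128)/(-73137) = -2*43/3/(-73137) = -86/3*(-1/73137) = 86/219411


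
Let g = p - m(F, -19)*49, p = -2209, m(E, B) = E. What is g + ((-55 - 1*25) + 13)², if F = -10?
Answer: 2770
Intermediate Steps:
g = -1719 (g = -2209 - (-10)*49 = -2209 - 1*(-490) = -2209 + 490 = -1719)
g + ((-55 - 1*25) + 13)² = -1719 + ((-55 - 1*25) + 13)² = -1719 + ((-55 - 25) + 13)² = -1719 + (-80 + 13)² = -1719 + (-67)² = -1719 + 4489 = 2770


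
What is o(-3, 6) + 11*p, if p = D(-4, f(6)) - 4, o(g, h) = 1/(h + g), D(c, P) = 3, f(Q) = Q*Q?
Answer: -32/3 ≈ -10.667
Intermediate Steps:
f(Q) = Q²
o(g, h) = 1/(g + h)
p = -1 (p = 3 - 4 = -1)
o(-3, 6) + 11*p = 1/(-3 + 6) + 11*(-1) = 1/3 - 11 = ⅓ - 11 = -32/3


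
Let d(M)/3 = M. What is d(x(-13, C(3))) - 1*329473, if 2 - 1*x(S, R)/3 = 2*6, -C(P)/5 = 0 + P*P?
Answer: -329563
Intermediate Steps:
C(P) = -5*P² (C(P) = -5*(0 + P*P) = -5*(0 + P²) = -5*P²)
x(S, R) = -30 (x(S, R) = 6 - 6*6 = 6 - 3*12 = 6 - 36 = -30)
d(M) = 3*M
d(x(-13, C(3))) - 1*329473 = 3*(-30) - 1*329473 = -90 - 329473 = -329563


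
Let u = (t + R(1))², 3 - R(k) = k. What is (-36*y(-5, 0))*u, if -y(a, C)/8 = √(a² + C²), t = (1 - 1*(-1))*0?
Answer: 5760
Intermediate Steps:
R(k) = 3 - k
t = 0 (t = (1 + 1)*0 = 2*0 = 0)
y(a, C) = -8*√(C² + a²) (y(a, C) = -8*√(a² + C²) = -8*√(C² + a²))
u = 4 (u = (0 + (3 - 1*1))² = (0 + (3 - 1))² = (0 + 2)² = 2² = 4)
(-36*y(-5, 0))*u = -(-288)*√(0² + (-5)²)*4 = -(-288)*√(0 + 25)*4 = -(-288)*√25*4 = -(-288)*5*4 = -36*(-40)*4 = 1440*4 = 5760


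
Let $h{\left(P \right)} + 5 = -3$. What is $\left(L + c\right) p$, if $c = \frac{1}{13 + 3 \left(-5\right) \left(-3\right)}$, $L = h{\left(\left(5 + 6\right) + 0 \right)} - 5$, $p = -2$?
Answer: $\frac{753}{29} \approx 25.966$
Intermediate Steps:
$h{\left(P \right)} = -8$ ($h{\left(P \right)} = -5 - 3 = -8$)
$L = -13$ ($L = -8 - 5 = -13$)
$c = \frac{1}{58}$ ($c = \frac{1}{13 - -45} = \frac{1}{13 + 45} = \frac{1}{58} \approx 0.017241$)
$\left(L + c\right) p = \left(-13 + \frac{1}{58}\right) \left(-2\right) = \left(- \frac{753}{58}\right) \left(-2\right) = \frac{753}{29}$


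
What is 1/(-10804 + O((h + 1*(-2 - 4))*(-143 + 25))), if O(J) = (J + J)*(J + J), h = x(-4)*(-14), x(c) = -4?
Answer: 1/139229196 ≈ 7.1824e-9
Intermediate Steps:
h = 56 (h = -4*(-14) = 56)
O(J) = 4*J² (O(J) = (2*J)*(2*J) = 4*J²)
1/(-10804 + O((h + 1*(-2 - 4))*(-143 + 25))) = 1/(-10804 + 4*((56 + 1*(-2 - 4))*(-143 + 25))²) = 1/(-10804 + 4*((56 + 1*(-6))*(-118))²) = 1/(-10804 + 4*((56 - 6)*(-118))²) = 1/(-10804 + 4*(50*(-118))²) = 1/(-10804 + 4*(-5900)²) = 1/(-10804 + 4*34810000) = 1/(-10804 + 139240000) = 1/139229196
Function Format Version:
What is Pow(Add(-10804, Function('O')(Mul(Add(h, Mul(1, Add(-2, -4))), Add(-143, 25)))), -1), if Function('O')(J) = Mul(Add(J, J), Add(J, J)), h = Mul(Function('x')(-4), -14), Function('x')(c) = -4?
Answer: Rational(1, 139229196) ≈ 7.1824e-9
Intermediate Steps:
h = 56 (h = Mul(-4, -14) = 56)
Function('O')(J) = Mul(4, Pow(J, 2)) (Function('O')(J) = Mul(Mul(2, J), Mul(2, J)) = Mul(4, Pow(J, 2)))
Pow(Add(-10804, Function('O')(Mul(Add(h, Mul(1, Add(-2, -4))), Add(-143, 25)))), -1) = Pow(Add(-10804, Mul(4, Pow(Mul(Add(56, Mul(1, Add(-2, -4))), Add(-143, 25)), 2))), -1) = Pow(Add(-10804, Mul(4, Pow(Mul(Add(56, Mul(1, -6)), -118), 2))), -1) = Pow(Add(-10804, Mul(4, Pow(Mul(Add(56, -6), -118), 2))), -1) = Pow(Add(-10804, Mul(4, Pow(Mul(50, -118), 2))), -1) = Pow(Add(-10804, Mul(4, Pow(-5900, 2))), -1) = Pow(Add(-10804, Mul(4, 34810000)), -1) = Pow(Add(-10804, 139240000), -1) = Pow(139229196, -1) = Rational(1, 139229196)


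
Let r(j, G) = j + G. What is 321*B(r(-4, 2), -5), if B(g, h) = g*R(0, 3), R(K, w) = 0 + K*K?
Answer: 0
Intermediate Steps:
R(K, w) = K**2 (R(K, w) = 0 + K**2 = K**2)
r(j, G) = G + j
B(g, h) = 0 (B(g, h) = g*0**2 = g*0 = 0)
321*B(r(-4, 2), -5) = 321*0 = 0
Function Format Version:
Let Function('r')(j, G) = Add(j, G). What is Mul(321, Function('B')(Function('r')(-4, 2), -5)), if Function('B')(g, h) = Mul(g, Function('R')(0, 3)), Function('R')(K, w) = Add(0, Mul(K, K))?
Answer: 0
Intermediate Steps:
Function('R')(K, w) = Pow(K, 2) (Function('R')(K, w) = Add(0, Pow(K, 2)) = Pow(K, 2))
Function('r')(j, G) = Add(G, j)
Function('B')(g, h) = 0 (Function('B')(g, h) = Mul(g, Pow(0, 2)) = Mul(g, 0) = 0)
Mul(321, Function('B')(Function('r')(-4, 2), -5)) = Mul(321, 0) = 0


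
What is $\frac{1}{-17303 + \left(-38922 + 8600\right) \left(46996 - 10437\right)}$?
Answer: $- \frac{1}{1108559301} \approx -9.0207 \cdot 10^{-10}$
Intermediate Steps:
$\frac{1}{-17303 + \left(-38922 + 8600\right) \left(46996 - 10437\right)} = \frac{1}{-17303 - 1108541998} = \frac{1}{-1108559301} = - \frac{1}{1108559301}$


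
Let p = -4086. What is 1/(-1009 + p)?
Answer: -1/5095 ≈ -0.00019627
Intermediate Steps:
1/(-1009 + p) = 1/(-1009 - 4086) = 1/(-5095) = -1/5095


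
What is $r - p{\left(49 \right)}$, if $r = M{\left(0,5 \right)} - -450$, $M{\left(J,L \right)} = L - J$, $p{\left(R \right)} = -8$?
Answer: $463$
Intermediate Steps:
$r = 455$ ($r = \left(5 - 0\right) - -450 = \left(5 + 0\right) + 450 = 5 + 450 = 455$)
$r - p{\left(49 \right)} = 455 - -8 = 455 + 8 = 463$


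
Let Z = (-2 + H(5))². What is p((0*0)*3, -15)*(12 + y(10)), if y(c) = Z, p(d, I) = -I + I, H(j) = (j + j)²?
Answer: 0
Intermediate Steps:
H(j) = 4*j² (H(j) = (2*j)² = 4*j²)
p(d, I) = 0
Z = 9604 (Z = (-2 + 4*5²)² = (-2 + 4*25)² = (-2 + 100)² = 98² = 9604)
y(c) = 9604
p((0*0)*3, -15)*(12 + y(10)) = 0*(12 + 9604) = 0*9616 = 0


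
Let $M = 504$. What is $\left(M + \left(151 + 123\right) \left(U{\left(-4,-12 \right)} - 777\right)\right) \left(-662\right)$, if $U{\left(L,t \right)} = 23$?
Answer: $136432904$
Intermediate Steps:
$\left(M + \left(151 + 123\right) \left(U{\left(-4,-12 \right)} - 777\right)\right) \left(-662\right) = \left(504 + \left(151 + 123\right) \left(23 - 777\right)\right) \left(-662\right) = \left(504 + 274 \left(-754\right)\right) \left(-662\right) = \left(504 - 206596\right) \left(-662\right) = \left(-206092\right) \left(-662\right) = 136432904$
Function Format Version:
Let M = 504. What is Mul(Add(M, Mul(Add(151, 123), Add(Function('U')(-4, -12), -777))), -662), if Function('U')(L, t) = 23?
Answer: 136432904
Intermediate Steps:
Mul(Add(M, Mul(Add(151, 123), Add(Function('U')(-4, -12), -777))), -662) = Mul(Add(504, Mul(Add(151, 123), Add(23, -777))), -662) = Mul(Add(504, Mul(274, -754)), -662) = Mul(Add(504, -206596), -662) = Mul(-206092, -662) = 136432904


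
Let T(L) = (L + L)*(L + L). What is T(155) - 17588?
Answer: 78512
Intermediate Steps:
T(L) = 4*L² (T(L) = (2*L)*(2*L) = 4*L²)
T(155) - 17588 = 4*155² - 17588 = 4*24025 - 17588 = 96100 - 17588 = 78512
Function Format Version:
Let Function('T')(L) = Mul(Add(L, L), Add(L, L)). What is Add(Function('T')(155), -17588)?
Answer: 78512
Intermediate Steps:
Function('T')(L) = Mul(4, Pow(L, 2)) (Function('T')(L) = Mul(Mul(2, L), Mul(2, L)) = Mul(4, Pow(L, 2)))
Add(Function('T')(155), -17588) = Add(Mul(4, Pow(155, 2)), -17588) = Add(Mul(4, 24025), -17588) = Add(96100, -17588) = 78512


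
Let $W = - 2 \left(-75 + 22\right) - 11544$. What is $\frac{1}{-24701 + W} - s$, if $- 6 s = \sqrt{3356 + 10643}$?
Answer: $- \frac{1}{36139} + \frac{\sqrt{13999}}{6} \approx 19.72$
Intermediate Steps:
$s = - \frac{\sqrt{13999}}{6}$ ($s = - \frac{\sqrt{3356 + 10643}}{6} = - \frac{\sqrt{13999}}{6} \approx -19.72$)
$W = -11438$ ($W = \left(-2\right) \left(-53\right) - 11544 = 106 - 11544 = -11438$)
$\frac{1}{-24701 + W} - s = \frac{1}{-24701 - 11438} - - \frac{\sqrt{13999}}{6} = \frac{1}{-36139} + \frac{\sqrt{13999}}{6} = - \frac{1}{36139} + \frac{\sqrt{13999}}{6}$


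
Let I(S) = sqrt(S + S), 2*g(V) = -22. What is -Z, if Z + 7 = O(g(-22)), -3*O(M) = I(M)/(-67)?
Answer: 7 - I*sqrt(22)/201 ≈ 7.0 - 0.023335*I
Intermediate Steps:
g(V) = -11 (g(V) = (1/2)*(-22) = -11)
I(S) = sqrt(2)*sqrt(S) (I(S) = sqrt(2*S) = sqrt(2)*sqrt(S))
O(M) = sqrt(2)*sqrt(M)/201 (O(M) = -sqrt(2)*sqrt(M)/(3*(-67)) = -sqrt(2)*sqrt(M)*(-1)/(3*67) = -(-1)*sqrt(2)*sqrt(M)/201 = sqrt(2)*sqrt(M)/201)
Z = -7 + I*sqrt(22)/201 (Z = -7 + sqrt(2)*sqrt(-11)/201 = -7 + sqrt(2)*(I*sqrt(11))/201 = -7 + I*sqrt(22)/201 ≈ -7.0 + 0.023335*I)
-Z = -(-7 + I*sqrt(22)/201) = 7 - I*sqrt(22)/201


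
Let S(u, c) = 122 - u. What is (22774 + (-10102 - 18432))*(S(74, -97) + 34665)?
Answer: -199946880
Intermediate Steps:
(22774 + (-10102 - 18432))*(S(74, -97) + 34665) = (22774 + (-10102 - 18432))*((122 - 1*74) + 34665) = (22774 - 28534)*((122 - 74) + 34665) = -5760*(48 + 34665) = -5760*34713 = -199946880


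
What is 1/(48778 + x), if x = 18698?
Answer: 1/67476 ≈ 1.4820e-5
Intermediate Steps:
1/(48778 + x) = 1/(48778 + 18698) = 1/67476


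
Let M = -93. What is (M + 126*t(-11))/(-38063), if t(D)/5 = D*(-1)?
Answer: -6837/38063 ≈ -0.17962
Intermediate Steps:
t(D) = -5*D (t(D) = 5*(D*(-1)) = 5*(-D) = -5*D)
(M + 126*t(-11))/(-38063) = (-93 + 126*(-5*(-11)))/(-38063) = (-93 + 126*55)*(-1/38063) = (-93 + 6930)*(-1/38063) = 6837*(-1/38063) = -6837/38063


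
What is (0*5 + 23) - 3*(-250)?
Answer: 773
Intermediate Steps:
(0*5 + 23) - 3*(-250) = (0 + 23) - 1*(-750) = 23 + 750 = 773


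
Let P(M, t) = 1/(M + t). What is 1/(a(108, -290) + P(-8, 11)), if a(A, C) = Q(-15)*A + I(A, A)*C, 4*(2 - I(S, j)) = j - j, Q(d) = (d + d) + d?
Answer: -3/16319 ≈ -0.00018383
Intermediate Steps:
Q(d) = 3*d (Q(d) = 2*d + d = 3*d)
I(S, j) = 2 (I(S, j) = 2 - (j - j)/4 = 2 - ¼*0 = 2 + 0 = 2)
a(A, C) = -45*A + 2*C (a(A, C) = (3*(-15))*A + 2*C = -45*A + 2*C)
1/(a(108, -290) + P(-8, 11)) = 1/((-45*108 + 2*(-290)) + 1/(-8 + 11)) = 1/((-4860 - 580) + 1/3) = 1/(-5440 + ⅓) = 1/(-16319/3) = -3/16319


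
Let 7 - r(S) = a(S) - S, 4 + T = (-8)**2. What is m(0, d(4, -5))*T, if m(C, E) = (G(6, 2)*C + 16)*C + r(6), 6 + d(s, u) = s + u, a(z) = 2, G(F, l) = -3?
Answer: 660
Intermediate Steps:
T = 60 (T = -4 + (-8)**2 = -4 + 64 = 60)
r(S) = 5 + S (r(S) = 7 - (2 - S) = 7 + (-2 + S) = 5 + S)
d(s, u) = -6 + s + u (d(s, u) = -6 + (s + u) = -6 + s + u)
m(C, E) = 11 + C*(16 - 3*C) (m(C, E) = (-3*C + 16)*C + (5 + 6) = (16 - 3*C)*C + 11 = C*(16 - 3*C) + 11 = 11 + C*(16 - 3*C))
m(0, d(4, -5))*T = (11 - 3*0**2 + 16*0)*60 = (11 - 3*0 + 0)*60 = (11 + 0 + 0)*60 = 11*60 = 660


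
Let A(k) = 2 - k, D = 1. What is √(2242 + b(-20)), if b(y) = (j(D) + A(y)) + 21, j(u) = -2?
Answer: √2283 ≈ 47.781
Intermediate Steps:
b(y) = 21 - y (b(y) = (-2 + (2 - y)) + 21 = -y + 21 = 21 - y)
√(2242 + b(-20)) = √(2242 + (21 - 1*(-20))) = √(2242 + (21 + 20)) = √(2242 + 41) = √2283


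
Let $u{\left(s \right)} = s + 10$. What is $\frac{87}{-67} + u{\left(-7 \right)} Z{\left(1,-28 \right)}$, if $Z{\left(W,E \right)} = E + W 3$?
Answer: $- \frac{5112}{67} \approx -76.298$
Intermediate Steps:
$u{\left(s \right)} = 10 + s$
$Z{\left(W,E \right)} = E + 3 W$
$\frac{87}{-67} + u{\left(-7 \right)} Z{\left(1,-28 \right)} = \frac{87}{-67} + \left(10 - 7\right) \left(-28 + 3 \cdot 1\right) = 87 \left(- \frac{1}{67}\right) + 3 \left(-28 + 3\right) = - \frac{87}{67} + 3 \left(-25\right) = - \frac{87}{67} - 75 = - \frac{5112}{67}$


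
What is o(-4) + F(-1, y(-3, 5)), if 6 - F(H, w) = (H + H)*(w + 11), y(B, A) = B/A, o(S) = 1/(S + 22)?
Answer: 2417/90 ≈ 26.856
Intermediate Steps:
o(S) = 1/(22 + S)
F(H, w) = 6 - 2*H*(11 + w) (F(H, w) = 6 - (H + H)*(w + 11) = 6 - 2*H*(11 + w))
o(-4) + F(-1, y(-3, 5)) = 1/(22 - 4) + (6 - 22*(-1) - 2*(-1)*(-3/5)) = 1/18 + (6 + 22 - 2*(-1)*(-3*⅕)) = 1/18 + (6 + 22 - 2*(-1)*(-⅗)) = 1/18 + (6 + 22 - 6/5) = 1/18 + 134/5 = 2417/90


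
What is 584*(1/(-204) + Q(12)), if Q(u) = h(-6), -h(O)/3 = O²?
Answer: -3216818/51 ≈ -63075.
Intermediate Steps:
h(O) = -3*O²
Q(u) = -108 (Q(u) = -3*(-6)² = -3*36 = -108)
584*(1/(-204) + Q(12)) = 584*(1/(-204) - 108) = 584*(-1/204 - 108) = 584*(-22033/204) = -3216818/51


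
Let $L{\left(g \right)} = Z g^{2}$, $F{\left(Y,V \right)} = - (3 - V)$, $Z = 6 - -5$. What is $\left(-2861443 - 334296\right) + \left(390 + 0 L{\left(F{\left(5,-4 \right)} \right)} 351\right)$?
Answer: $-3195349$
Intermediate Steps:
$Z = 11$ ($Z = 6 + 5 = 11$)
$F{\left(Y,V \right)} = -3 + V$
$L{\left(g \right)} = 11 g^{2}$
$\left(-2861443 - 334296\right) + \left(390 + 0 L{\left(F{\left(5,-4 \right)} \right)} 351\right) = \left(-2861443 - 334296\right) + \left(390 + 0 \cdot 11 \left(-3 - 4\right)^{2} \cdot 351\right) = -3195739 + \left(390 + 0 \cdot 11 \left(-7\right)^{2} \cdot 351\right) = -3195739 + \left(390 + 0 \cdot 11 \cdot 49 \cdot 351\right) = -3195739 + \left(390 + 0 \cdot 539 \cdot 351\right) = -3195739 + \left(390 + 0 \cdot 351\right) = -3195739 + \left(390 + 0\right) = -3195739 + 390 = -3195349$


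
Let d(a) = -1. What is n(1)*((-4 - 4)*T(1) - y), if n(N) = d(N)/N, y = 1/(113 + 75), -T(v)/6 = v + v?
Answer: -18047/188 ≈ -95.995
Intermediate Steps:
T(v) = -12*v (T(v) = -6*(v + v) = -12*v)
y = 1/188 ≈ 0.0053191
n(N) = -1/N
n(1)*((-4 - 4)*T(1) - y) = (-1/1)*((-4 - 4)*(-12*1) - 1*1/188) = (-1*1)*(-8*(-12) - 1/188) = -(96 - 1/188) = -1*18047/188 = -18047/188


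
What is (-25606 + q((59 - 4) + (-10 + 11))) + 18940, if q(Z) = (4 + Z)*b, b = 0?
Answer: -6666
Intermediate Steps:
q(Z) = 0 (q(Z) = (4 + Z)*0 = 0)
(-25606 + q((59 - 4) + (-10 + 11))) + 18940 = (-25606 + 0) + 18940 = -25606 + 18940 = -6666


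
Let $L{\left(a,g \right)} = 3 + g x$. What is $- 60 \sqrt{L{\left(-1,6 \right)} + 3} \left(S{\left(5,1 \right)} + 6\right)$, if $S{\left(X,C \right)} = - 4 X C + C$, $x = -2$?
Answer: $780 i \sqrt{6} \approx 1910.6 i$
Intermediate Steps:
$L{\left(a,g \right)} = 3 - 2 g$ ($L{\left(a,g \right)} = 3 + g \left(-2\right) = 3 - 2 g$)
$S{\left(X,C \right)} = C - 4 C X$ ($S{\left(X,C \right)} = - 4 C X + C = C - 4 C X$)
$- 60 \sqrt{L{\left(-1,6 \right)} + 3} \left(S{\left(5,1 \right)} + 6\right) = - 60 \sqrt{\left(3 - 12\right) + 3} \left(1 \left(1 - 20\right) + 6\right) = - 60 \sqrt{-9 + 3} \left(1 \left(-19\right) + 6\right) = - 60 \sqrt{-6} \left(-19 + 6\right) = - 60 i \sqrt{6} \left(-13\right) = - 60 \left(- 13 i \sqrt{6}\right) = 780 i \sqrt{6}$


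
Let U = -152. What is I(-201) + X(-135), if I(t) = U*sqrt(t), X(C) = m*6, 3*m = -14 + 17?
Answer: 6 - 152*I*sqrt(201) ≈ 6.0 - 2155.0*I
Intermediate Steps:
m = 1 (m = (-14 + 17)/3 = (1/3)*3 = 1)
X(C) = 6 (X(C) = 1*6 = 6)
I(t) = -152*sqrt(t)
I(-201) + X(-135) = -152*I*sqrt(201) + 6 = 6 - 152*I*sqrt(201)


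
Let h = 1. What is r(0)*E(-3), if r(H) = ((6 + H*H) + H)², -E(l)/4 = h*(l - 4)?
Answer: 1008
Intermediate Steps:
E(l) = 16 - 4*l (E(l) = -4*(l - 4) = -4*(-4 + l) = 16 - 4*l)
r(H) = (6 + H + H²)² (r(H) = ((6 + H²) + H)² = (6 + H + H²)²)
r(0)*E(-3) = (6 + 0 + 0²)²*(16 - 4*(-3)) = (6 + 0 + 0)²*(16 + 12) = 6²*28 = 36*28 = 1008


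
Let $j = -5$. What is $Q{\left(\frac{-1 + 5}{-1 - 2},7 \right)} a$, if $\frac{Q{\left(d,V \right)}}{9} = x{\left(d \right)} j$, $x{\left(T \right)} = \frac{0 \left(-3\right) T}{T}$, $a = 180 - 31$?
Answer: $0$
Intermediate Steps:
$a = 149$ ($a = 180 - 31 = 149$)
$x{\left(T \right)} = 0$ ($x{\left(T \right)} = \frac{0 T}{T} = \frac{0}{T} = 0$)
$Q{\left(d,V \right)} = 0$ ($Q{\left(d,V \right)} = 9 \cdot 0 \left(-5\right) = 9 \cdot 0 = 0$)
$Q{\left(\frac{-1 + 5}{-1 - 2},7 \right)} a = 0 \cdot 149 = 0$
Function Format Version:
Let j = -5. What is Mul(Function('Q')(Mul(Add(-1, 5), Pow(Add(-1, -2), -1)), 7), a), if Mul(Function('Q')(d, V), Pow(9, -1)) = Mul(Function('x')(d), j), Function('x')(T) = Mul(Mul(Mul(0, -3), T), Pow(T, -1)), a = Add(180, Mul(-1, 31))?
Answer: 0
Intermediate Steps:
a = 149 (a = Add(180, -31) = 149)
Function('x')(T) = 0 (Function('x')(T) = Mul(Mul(0, T), Pow(T, -1)) = Mul(0, Pow(T, -1)) = 0)
Function('Q')(d, V) = 0 (Function('Q')(d, V) = Mul(9, Mul(0, -5)) = Mul(9, 0) = 0)
Mul(Function('Q')(Mul(Add(-1, 5), Pow(Add(-1, -2), -1)), 7), a) = Mul(0, 149) = 0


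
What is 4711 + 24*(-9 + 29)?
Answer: 5191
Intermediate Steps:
4711 + 24*(-9 + 29) = 4711 + 24*20 = 4711 + 480 = 5191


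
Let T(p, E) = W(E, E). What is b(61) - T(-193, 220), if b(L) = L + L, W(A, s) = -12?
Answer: 134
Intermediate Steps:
T(p, E) = -12
b(L) = 2*L
b(61) - T(-193, 220) = 2*61 - 1*(-12) = 122 + 12 = 134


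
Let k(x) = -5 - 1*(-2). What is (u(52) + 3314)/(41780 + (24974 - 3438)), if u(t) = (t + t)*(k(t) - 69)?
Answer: -2087/31658 ≈ -0.065923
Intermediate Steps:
k(x) = -3 (k(x) = -5 + 2 = -3)
u(t) = -144*t (u(t) = (t + t)*(-3 - 69) = (2*t)*(-72) = -144*t)
(u(52) + 3314)/(41780 + (24974 - 3438)) = (-144*52 + 3314)/(41780 + (24974 - 3438)) = (-7488 + 3314)/(41780 + 21536) = -4174/63316 = -4174*1/63316 = -2087/31658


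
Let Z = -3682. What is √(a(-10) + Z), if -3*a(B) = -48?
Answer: I*√3666 ≈ 60.547*I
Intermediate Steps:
a(B) = 16 (a(B) = -⅓*(-48) = 16)
√(a(-10) + Z) = √(16 - 3682) = √(-3666) = I*√3666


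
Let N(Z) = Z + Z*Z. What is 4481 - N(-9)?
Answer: 4409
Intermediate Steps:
N(Z) = Z + Z**2
4481 - N(-9) = 4481 - (-9)*(1 - 9) = 4481 - (-9)*(-8) = 4481 - 1*72 = 4481 - 72 = 4409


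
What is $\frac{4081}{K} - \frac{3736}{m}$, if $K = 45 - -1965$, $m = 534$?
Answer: $- \frac{296117}{59630} \approx -4.9659$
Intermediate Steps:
$K = 2010$ ($K = 45 + 1965 = 2010$)
$\frac{4081}{K} - \frac{3736}{m} = \frac{4081}{2010} - \frac{3736}{534} = 4081 \cdot \frac{1}{2010} - \frac{1868}{267} = \frac{4081}{2010} - \frac{1868}{267} = - \frac{296117}{59630}$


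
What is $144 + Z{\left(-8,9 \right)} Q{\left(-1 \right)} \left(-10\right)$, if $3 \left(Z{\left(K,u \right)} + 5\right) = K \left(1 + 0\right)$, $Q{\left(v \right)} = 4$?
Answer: $\frac{1352}{3} \approx 450.67$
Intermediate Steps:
$Z{\left(K,u \right)} = -5 + \frac{K}{3}$ ($Z{\left(K,u \right)} = -5 + \frac{K \left(1 + 0\right)}{3} = -5 + \frac{K 1}{3} = -5 + \frac{K}{3}$)
$144 + Z{\left(-8,9 \right)} Q{\left(-1 \right)} \left(-10\right) = 144 + \left(-5 + \frac{1}{3} \left(-8\right)\right) 4 \left(-10\right) = 144 + \left(-5 - \frac{8}{3}\right) \left(-40\right) = 144 - - \frac{920}{3} = 144 + \frac{920}{3} = \frac{1352}{3}$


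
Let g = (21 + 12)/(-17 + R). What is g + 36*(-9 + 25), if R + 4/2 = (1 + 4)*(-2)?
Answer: 16671/29 ≈ 574.86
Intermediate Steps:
R = -12 (R = -2 + (1 + 4)*(-2) = -2 + 5*(-2) = -2 - 10 = -12)
g = -33/29 (g = (21 + 12)/(-17 - 12) = 33/(-29) = 33*(-1/29) = -33/29 ≈ -1.1379)
g + 36*(-9 + 25) = -33/29 + 36*(-9 + 25) = -33/29 + 36*16 = -33/29 + 576 = 16671/29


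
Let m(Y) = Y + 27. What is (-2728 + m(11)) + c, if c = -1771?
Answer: -4461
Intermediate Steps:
m(Y) = 27 + Y
(-2728 + m(11)) + c = (-2728 + (27 + 11)) - 1771 = (-2728 + 38) - 1771 = -2690 - 1771 = -4461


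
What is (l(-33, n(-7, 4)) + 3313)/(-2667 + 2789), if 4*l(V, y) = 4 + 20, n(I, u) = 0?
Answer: 3319/122 ≈ 27.205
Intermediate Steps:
l(V, y) = 6 (l(V, y) = (4 + 20)/4 = (¼)*24 = 6)
(l(-33, n(-7, 4)) + 3313)/(-2667 + 2789) = (6 + 3313)/(-2667 + 2789) = 3319/122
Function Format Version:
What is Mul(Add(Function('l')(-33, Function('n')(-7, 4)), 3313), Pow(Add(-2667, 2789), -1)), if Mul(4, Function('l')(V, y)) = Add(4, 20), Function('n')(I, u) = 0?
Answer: Rational(3319, 122) ≈ 27.205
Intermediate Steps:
Function('l')(V, y) = 6 (Function('l')(V, y) = Mul(Rational(1, 4), Add(4, 20)) = Mul(Rational(1, 4), 24) = 6)
Mul(Add(Function('l')(-33, Function('n')(-7, 4)), 3313), Pow(Add(-2667, 2789), -1)) = Mul(Add(6, 3313), Pow(Add(-2667, 2789), -1)) = Mul(3319, Pow(122, -1)) = Mul(3319, Rational(1, 122)) = Rational(3319, 122)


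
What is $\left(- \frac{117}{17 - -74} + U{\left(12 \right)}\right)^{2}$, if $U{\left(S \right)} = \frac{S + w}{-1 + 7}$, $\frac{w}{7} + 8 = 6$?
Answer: $\frac{1156}{441} \approx 2.6213$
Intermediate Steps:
$w = -14$ ($w = -56 + 7 \cdot 6 = -56 + 42 = -14$)
$U{\left(S \right)} = - \frac{7}{3} + \frac{S}{6}$ ($U{\left(S \right)} = \frac{S - 14}{-1 + 7} = \frac{-14 + S}{6} = \left(-14 + S\right) \frac{1}{6} = - \frac{7}{3} + \frac{S}{6}$)
$\left(- \frac{117}{17 - -74} + U{\left(12 \right)}\right)^{2} = \left(- \frac{117}{17 - -74} + \left(- \frac{7}{3} + \frac{1}{6} \cdot 12\right)\right)^{2} = \left(- \frac{117}{17 + 74} + \left(- \frac{7}{3} + 2\right)\right)^{2} = \left(- \frac{117}{91} - \frac{1}{3}\right)^{2} = \left(\left(-117\right) \frac{1}{91} - \frac{1}{3}\right)^{2} = \left(- \frac{9}{7} - \frac{1}{3}\right)^{2} = \left(- \frac{34}{21}\right)^{2} = \frac{1156}{441}$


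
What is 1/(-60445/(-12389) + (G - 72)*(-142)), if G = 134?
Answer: -12389/109012311 ≈ -0.00011365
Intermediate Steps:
1/(-60445/(-12389) + (G - 72)*(-142)) = 1/(-60445/(-12389) + (134 - 72)*(-142)) = 1/(-60445*(-1/12389) + 62*(-142)) = 1/(60445/12389 - 8804) = 1/(-109012311/12389) = -12389/109012311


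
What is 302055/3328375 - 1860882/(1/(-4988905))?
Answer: 6179969277321802161/665675 ≈ 9.2838e+12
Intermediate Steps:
302055/3328375 - 1860882/(1/(-4988905)) = 302055*(1/3328375) - 1860882/(-1/4988905) = 60411/665675 - 1860882*(-4988905) = 60411/665675 + 9283763514210 = 6179969277321802161/665675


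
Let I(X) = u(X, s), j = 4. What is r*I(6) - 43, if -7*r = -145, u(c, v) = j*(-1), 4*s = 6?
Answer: -881/7 ≈ -125.86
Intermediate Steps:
s = 3/2 (s = (¼)*6 = 3/2 ≈ 1.5000)
u(c, v) = -4 (u(c, v) = 4*(-1) = -4)
I(X) = -4
r = 145/7 (r = -⅐*(-145) = 145/7 ≈ 20.714)
r*I(6) - 43 = (145/7)*(-4) - 43 = -580/7 - 43 = -881/7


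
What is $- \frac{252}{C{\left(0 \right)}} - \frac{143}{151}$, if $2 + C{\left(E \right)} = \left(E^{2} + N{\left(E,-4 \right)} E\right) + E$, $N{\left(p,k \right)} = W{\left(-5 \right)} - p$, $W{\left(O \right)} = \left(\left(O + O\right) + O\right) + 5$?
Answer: $\frac{18883}{151} \approx 125.05$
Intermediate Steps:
$W{\left(O \right)} = 5 + 3 O$ ($W{\left(O \right)} = \left(2 O + O\right) + 5 = 3 O + 5 = 5 + 3 O$)
$N{\left(p,k \right)} = -10 - p$ ($N{\left(p,k \right)} = \left(5 + 3 \left(-5\right)\right) - p = \left(5 - 15\right) - p = -10 - p$)
$C{\left(E \right)} = -2 + E + E^{2} + E \left(-10 - E\right)$ ($C{\left(E \right)} = -2 + \left(\left(E^{2} + \left(-10 - E\right) E\right) + E\right) = -2 + \left(\left(E^{2} + E \left(-10 - E\right)\right) + E\right) = -2 + \left(E + E^{2} + E \left(-10 - E\right)\right) = -2 + E + E^{2} + E \left(-10 - E\right)$)
$- \frac{252}{C{\left(0 \right)}} - \frac{143}{151} = - \frac{252}{-2 - 0} - \frac{143}{151} = - \frac{252}{-2 + 0} - \frac{143}{151} = - \frac{252}{-2} - \frac{143}{151} = \left(-252\right) \left(- \frac{1}{2}\right) - \frac{143}{151} = 126 - \frac{143}{151} = \frac{18883}{151}$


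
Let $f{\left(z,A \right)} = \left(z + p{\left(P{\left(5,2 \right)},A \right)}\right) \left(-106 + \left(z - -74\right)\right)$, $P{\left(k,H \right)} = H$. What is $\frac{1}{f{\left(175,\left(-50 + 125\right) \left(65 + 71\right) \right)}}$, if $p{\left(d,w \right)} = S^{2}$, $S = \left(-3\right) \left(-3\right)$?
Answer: $\frac{1}{36608} \approx 2.7316 \cdot 10^{-5}$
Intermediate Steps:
$S = 9$
$p{\left(d,w \right)} = 81$ ($p{\left(d,w \right)} = 9^{2} = 81$)
$f{\left(z,A \right)} = \left(-32 + z\right) \left(81 + z\right)$ ($f{\left(z,A \right)} = \left(z + 81\right) \left(-106 + \left(z - -74\right)\right) = \left(81 + z\right) \left(-106 + \left(z + 74\right)\right) = \left(81 + z\right) \left(-106 + \left(74 + z\right)\right) = \left(81 + z\right) \left(-32 + z\right) = \left(-32 + z\right) \left(81 + z\right)$)
$\frac{1}{f{\left(175,\left(-50 + 125\right) \left(65 + 71\right) \right)}} = \frac{1}{-2592 + 175^{2} + 49 \cdot 175} = \frac{1}{-2592 + 30625 + 8575} = \frac{1}{36608}$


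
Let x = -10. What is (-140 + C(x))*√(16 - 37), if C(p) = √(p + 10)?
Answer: -140*I*√21 ≈ -641.56*I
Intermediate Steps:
C(p) = √(10 + p)
(-140 + C(x))*√(16 - 37) = (-140 + √(10 - 10))*√(16 - 37) = (-140 + √0)*√(-21) = (-140 + 0)*(I*√21) = -140*I*√21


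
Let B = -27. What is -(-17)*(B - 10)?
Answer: -629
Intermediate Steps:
-(-17)*(B - 10) = -(-17)*(-27 - 10) = -(-17)*(-37) = -1*629 = -629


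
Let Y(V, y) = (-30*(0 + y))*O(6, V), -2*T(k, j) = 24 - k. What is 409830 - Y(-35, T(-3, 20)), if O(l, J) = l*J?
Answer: 494880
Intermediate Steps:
O(l, J) = J*l
T(k, j) = -12 + k/2 (T(k, j) = -(24 - k)/2 = -12 + k/2)
Y(V, y) = -180*V*y (Y(V, y) = (-30*(0 + y))*(V*6) = (-30*y)*(6*V) = -180*V*y)
409830 - Y(-35, T(-3, 20)) = 409830 - (-180)*(-35)*(-12 + (1/2)*(-3)) = 409830 - (-180)*(-35)*(-12 - 3/2) = 409830 - (-180)*(-35)*(-27)/2 = 409830 - 1*(-85050) = 409830 + 85050 = 494880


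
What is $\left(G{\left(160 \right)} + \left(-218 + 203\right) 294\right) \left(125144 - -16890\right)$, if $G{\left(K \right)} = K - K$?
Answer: $-626369940$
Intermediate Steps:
$G{\left(K \right)} = 0$
$\left(G{\left(160 \right)} + \left(-218 + 203\right) 294\right) \left(125144 - -16890\right) = \left(0 + \left(-218 + 203\right) 294\right) \left(125144 - -16890\right) = \left(0 - 4410\right) \left(125144 + \left(-2582 + 19472\right)\right) = \left(0 - 4410\right) \left(125144 + 16890\right) = \left(-4410\right) 142034 = -626369940$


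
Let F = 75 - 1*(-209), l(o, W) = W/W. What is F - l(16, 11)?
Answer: 283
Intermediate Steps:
l(o, W) = 1
F = 284 (F = 75 + 209 = 284)
F - l(16, 11) = 284 - 1*1 = 284 - 1 = 283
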